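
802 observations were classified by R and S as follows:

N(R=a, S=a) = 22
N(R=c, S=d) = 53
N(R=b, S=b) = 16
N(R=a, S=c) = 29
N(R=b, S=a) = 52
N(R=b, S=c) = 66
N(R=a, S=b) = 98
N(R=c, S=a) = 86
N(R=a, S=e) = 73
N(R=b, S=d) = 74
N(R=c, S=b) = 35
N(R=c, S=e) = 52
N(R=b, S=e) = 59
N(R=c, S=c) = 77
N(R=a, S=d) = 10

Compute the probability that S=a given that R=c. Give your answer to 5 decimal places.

0.28383

Total with R=c: 86 + 35 + 77 + 53 + 52 = 303.
P(S=a | R=c) = 86/303 = 0.28383.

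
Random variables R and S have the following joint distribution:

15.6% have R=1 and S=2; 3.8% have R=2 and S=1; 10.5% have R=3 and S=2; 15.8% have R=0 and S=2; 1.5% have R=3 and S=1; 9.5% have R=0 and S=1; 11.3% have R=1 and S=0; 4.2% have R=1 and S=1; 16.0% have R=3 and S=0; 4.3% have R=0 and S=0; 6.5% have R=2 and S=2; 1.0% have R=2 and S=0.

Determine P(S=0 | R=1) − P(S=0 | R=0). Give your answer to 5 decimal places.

P(R=1) = 0.113 + 0.042 + 0.156 = 0.311; P(S=0 | R=1) = 0.113/0.311 = 0.363344.
P(R=0) = 0.043 + 0.095 + 0.158 = 0.296; P(S=0 | R=0) = 0.043/0.296 = 0.145270.
Difference = 0.21807.

0.21807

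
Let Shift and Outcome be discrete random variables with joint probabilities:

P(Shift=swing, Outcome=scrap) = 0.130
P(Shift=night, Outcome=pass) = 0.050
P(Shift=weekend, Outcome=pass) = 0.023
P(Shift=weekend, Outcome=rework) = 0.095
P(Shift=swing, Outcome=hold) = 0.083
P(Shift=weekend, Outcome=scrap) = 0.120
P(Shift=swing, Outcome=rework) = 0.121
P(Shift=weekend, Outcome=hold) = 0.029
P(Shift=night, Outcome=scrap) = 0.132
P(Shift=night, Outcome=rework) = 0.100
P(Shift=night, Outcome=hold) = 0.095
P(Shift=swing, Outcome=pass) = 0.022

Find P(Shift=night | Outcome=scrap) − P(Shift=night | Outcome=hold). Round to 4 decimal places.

-0.1134

P(Outcome=scrap) = 0.130 + 0.132 + 0.120 = 0.382; P(Shift=night | Outcome=scrap) = 0.132/0.382 = 0.34555.
P(Outcome=hold) = 0.083 + 0.095 + 0.029 = 0.207; P(Shift=night | Outcome=hold) = 0.095/0.207 = 0.45894.
Difference = -0.1134.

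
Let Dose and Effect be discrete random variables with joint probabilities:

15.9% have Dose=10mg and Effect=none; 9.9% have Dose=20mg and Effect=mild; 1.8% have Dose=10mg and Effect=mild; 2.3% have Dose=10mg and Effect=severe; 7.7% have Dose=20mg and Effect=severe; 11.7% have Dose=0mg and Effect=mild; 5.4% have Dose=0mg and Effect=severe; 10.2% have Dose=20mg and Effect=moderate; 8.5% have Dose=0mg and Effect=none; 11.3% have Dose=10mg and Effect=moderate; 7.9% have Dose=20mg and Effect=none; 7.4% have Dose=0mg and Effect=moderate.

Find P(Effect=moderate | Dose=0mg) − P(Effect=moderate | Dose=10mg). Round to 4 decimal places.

P(Dose=0mg) = 0.085 + 0.117 + 0.074 + 0.054 = 0.330; P(Effect=moderate | Dose=0mg) = 0.074/0.330 = 0.22424.
P(Dose=10mg) = 0.159 + 0.018 + 0.113 + 0.023 = 0.313; P(Effect=moderate | Dose=10mg) = 0.113/0.313 = 0.36102.
Difference = -0.1368.

-0.1368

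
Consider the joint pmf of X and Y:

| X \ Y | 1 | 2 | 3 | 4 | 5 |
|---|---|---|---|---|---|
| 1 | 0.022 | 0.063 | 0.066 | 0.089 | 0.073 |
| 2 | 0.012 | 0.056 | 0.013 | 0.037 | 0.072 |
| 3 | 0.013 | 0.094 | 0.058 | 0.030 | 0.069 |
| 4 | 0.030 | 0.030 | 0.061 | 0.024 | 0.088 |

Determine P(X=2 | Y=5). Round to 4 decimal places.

0.2384

P(Y=5) = 0.073 + 0.072 + 0.069 + 0.088 = 0.302.
P(X=2 | Y=5) = 0.072/0.302 = 0.2384.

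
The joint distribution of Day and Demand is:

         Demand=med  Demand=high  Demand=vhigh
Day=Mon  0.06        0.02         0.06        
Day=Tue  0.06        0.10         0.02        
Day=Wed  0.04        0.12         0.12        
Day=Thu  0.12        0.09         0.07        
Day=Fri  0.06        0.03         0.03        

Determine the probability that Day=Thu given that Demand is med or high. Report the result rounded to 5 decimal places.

0.30000

P(Demand=med) = 0.06 + 0.06 + 0.04 + 0.12 + 0.06 = 0.34.
P(Demand=high) = 0.02 + 0.10 + 0.12 + 0.09 + 0.03 = 0.36.
P(Demand ∈ {med, high}) = 0.34 + 0.36 = 0.70; P(Day=Thu, Demand ∈ {med, high}) = 0.12 + 0.09 = 0.21.
P(Day=Thu | Demand ∈ {med, high}) = 0.21/0.70 = 0.30000.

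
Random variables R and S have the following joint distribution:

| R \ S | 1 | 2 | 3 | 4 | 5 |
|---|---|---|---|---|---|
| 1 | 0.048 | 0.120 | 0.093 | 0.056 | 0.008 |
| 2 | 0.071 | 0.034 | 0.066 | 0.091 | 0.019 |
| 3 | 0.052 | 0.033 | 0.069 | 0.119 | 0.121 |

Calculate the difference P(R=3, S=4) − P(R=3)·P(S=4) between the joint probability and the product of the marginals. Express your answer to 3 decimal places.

P(R=3) = 0.052 + 0.033 + 0.069 + 0.119 + 0.121 = 0.394.
P(S=4) = 0.056 + 0.091 + 0.119 = 0.266.
P(R=3, S=4) − P(R=3)P(S=4) = 0.119 − 0.394×0.266 = 0.014.

0.014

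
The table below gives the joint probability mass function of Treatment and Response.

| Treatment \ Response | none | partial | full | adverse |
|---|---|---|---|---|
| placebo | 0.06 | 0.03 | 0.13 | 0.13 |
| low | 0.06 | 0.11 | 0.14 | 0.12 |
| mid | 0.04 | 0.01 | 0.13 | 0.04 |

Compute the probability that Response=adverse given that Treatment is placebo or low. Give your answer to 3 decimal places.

0.321

P(Treatment=placebo) = 0.06 + 0.03 + 0.13 + 0.13 = 0.35.
P(Treatment=low) = 0.06 + 0.11 + 0.14 + 0.12 = 0.43.
P(Treatment ∈ {placebo, low}) = 0.35 + 0.43 = 0.78; P(Response=adverse, Treatment ∈ {placebo, low}) = 0.13 + 0.12 = 0.25.
P(Response=adverse | Treatment ∈ {placebo, low}) = 0.25/0.78 = 0.321.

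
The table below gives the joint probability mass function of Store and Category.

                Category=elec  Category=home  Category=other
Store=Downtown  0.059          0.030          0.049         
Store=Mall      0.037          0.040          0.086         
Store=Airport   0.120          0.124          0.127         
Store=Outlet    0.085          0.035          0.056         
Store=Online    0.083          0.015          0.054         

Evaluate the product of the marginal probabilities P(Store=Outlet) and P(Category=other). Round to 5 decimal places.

0.06547

P(Store=Outlet) = 0.085 + 0.035 + 0.056 = 0.176.
P(Category=other) = 0.049 + 0.086 + 0.127 + 0.056 + 0.054 = 0.372.
Product: 0.176 × 0.372 = 0.06547.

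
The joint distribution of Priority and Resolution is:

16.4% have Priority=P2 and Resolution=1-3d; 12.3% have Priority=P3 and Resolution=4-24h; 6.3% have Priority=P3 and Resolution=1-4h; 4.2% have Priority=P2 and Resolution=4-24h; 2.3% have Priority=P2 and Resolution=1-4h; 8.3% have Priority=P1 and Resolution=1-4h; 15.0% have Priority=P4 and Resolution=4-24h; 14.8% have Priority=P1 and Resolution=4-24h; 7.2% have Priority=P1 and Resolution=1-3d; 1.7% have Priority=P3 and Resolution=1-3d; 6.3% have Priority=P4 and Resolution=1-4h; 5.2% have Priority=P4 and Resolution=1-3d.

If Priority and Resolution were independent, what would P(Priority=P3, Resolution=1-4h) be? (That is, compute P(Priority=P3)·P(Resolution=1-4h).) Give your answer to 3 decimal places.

P(Priority=P3) = 0.063 + 0.123 + 0.017 = 0.203.
P(Resolution=1-4h) = 0.083 + 0.023 + 0.063 + 0.063 = 0.232.
Product: 0.203 × 0.232 = 0.047.

0.047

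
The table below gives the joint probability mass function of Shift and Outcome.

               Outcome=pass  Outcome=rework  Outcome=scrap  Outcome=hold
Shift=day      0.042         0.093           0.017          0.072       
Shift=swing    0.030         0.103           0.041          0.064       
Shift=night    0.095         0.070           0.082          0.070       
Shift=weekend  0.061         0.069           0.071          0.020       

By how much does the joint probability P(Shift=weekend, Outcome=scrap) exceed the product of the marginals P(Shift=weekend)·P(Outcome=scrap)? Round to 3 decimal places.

0.024

P(Shift=weekend) = 0.061 + 0.069 + 0.071 + 0.020 = 0.221.
P(Outcome=scrap) = 0.017 + 0.041 + 0.082 + 0.071 = 0.211.
P(Shift=weekend, Outcome=scrap) − P(Shift=weekend)P(Outcome=scrap) = 0.071 − 0.221×0.211 = 0.024.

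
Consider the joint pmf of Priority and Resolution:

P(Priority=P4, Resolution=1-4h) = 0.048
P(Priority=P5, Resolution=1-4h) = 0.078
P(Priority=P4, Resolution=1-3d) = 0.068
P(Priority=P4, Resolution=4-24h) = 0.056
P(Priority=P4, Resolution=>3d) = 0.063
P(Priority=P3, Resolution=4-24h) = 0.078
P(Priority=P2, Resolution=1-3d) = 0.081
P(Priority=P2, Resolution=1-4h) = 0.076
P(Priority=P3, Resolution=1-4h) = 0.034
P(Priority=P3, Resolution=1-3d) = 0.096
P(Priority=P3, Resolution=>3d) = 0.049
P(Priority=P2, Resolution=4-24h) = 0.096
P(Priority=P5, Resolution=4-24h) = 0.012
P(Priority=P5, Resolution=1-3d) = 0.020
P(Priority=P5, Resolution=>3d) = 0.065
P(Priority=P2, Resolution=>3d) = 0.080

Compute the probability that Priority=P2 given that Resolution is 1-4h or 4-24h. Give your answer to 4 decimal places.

0.3598

P(Resolution=1-4h) = 0.076 + 0.034 + 0.048 + 0.078 = 0.236.
P(Resolution=4-24h) = 0.096 + 0.078 + 0.056 + 0.012 = 0.242.
P(Resolution ∈ {1-4h, 4-24h}) = 0.236 + 0.242 = 0.478; P(Priority=P2, Resolution ∈ {1-4h, 4-24h}) = 0.076 + 0.096 = 0.172.
P(Priority=P2 | Resolution ∈ {1-4h, 4-24h}) = 0.172/0.478 = 0.3598.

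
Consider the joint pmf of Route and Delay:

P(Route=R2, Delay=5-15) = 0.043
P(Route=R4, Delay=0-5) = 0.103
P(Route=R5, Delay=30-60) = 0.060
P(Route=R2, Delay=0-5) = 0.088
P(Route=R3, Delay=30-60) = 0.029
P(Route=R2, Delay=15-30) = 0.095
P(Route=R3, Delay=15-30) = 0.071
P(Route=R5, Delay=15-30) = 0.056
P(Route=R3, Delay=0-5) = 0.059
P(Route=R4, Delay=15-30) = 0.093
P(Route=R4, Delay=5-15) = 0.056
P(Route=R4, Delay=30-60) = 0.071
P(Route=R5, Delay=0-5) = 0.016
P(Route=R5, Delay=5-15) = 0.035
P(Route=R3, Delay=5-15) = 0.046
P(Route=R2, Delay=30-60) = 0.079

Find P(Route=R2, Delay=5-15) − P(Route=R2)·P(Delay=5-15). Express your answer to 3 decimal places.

-0.012

P(Route=R2) = 0.088 + 0.043 + 0.095 + 0.079 = 0.305.
P(Delay=5-15) = 0.043 + 0.046 + 0.056 + 0.035 = 0.180.
P(Route=R2, Delay=5-15) − P(Route=R2)P(Delay=5-15) = 0.043 − 0.305×0.180 = -0.012.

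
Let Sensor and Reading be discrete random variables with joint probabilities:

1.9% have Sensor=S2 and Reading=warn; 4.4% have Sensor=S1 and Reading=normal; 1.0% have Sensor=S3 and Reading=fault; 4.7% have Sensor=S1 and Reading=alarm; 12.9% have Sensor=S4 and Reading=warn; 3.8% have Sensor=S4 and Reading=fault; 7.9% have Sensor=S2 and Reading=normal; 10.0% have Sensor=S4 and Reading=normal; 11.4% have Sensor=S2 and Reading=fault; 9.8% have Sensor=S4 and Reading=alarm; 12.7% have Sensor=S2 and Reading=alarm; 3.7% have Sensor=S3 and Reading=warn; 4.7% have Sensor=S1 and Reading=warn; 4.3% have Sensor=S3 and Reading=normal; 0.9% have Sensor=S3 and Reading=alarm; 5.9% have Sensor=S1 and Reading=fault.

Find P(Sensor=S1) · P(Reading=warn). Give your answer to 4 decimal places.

0.0457

P(Sensor=S1) = 0.044 + 0.047 + 0.047 + 0.059 = 0.197.
P(Reading=warn) = 0.047 + 0.019 + 0.037 + 0.129 = 0.232.
Product: 0.197 × 0.232 = 0.0457.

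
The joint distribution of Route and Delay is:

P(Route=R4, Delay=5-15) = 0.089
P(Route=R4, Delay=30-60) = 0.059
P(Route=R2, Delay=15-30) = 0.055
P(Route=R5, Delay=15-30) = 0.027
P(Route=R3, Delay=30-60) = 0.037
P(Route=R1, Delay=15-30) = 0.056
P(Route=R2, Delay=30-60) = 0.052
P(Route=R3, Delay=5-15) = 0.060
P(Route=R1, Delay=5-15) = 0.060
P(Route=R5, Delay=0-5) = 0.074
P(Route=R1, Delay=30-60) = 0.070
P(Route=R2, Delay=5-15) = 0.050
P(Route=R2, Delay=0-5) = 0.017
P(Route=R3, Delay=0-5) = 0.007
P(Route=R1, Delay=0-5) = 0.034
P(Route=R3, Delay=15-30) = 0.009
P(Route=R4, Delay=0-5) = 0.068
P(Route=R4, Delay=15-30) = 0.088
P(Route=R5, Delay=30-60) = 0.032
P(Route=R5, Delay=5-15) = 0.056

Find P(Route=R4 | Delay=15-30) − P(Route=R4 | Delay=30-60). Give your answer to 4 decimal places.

0.1385

P(Delay=15-30) = 0.056 + 0.055 + 0.009 + 0.088 + 0.027 = 0.235; P(Route=R4 | Delay=15-30) = 0.088/0.235 = 0.37447.
P(Delay=30-60) = 0.070 + 0.052 + 0.037 + 0.059 + 0.032 = 0.250; P(Route=R4 | Delay=30-60) = 0.059/0.250 = 0.23600.
Difference = 0.1385.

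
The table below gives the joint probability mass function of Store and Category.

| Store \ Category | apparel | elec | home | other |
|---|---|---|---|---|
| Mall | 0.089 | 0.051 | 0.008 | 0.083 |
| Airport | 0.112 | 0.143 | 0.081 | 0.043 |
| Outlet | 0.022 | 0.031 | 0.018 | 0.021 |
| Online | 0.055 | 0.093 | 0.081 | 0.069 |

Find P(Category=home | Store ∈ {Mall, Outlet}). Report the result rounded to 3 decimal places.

0.080

P(Store=Mall) = 0.089 + 0.051 + 0.008 + 0.083 = 0.231.
P(Store=Outlet) = 0.022 + 0.031 + 0.018 + 0.021 = 0.092.
P(Store ∈ {Mall, Outlet}) = 0.231 + 0.092 = 0.323; P(Category=home, Store ∈ {Mall, Outlet}) = 0.008 + 0.018 = 0.026.
P(Category=home | Store ∈ {Mall, Outlet}) = 0.026/0.323 = 0.080.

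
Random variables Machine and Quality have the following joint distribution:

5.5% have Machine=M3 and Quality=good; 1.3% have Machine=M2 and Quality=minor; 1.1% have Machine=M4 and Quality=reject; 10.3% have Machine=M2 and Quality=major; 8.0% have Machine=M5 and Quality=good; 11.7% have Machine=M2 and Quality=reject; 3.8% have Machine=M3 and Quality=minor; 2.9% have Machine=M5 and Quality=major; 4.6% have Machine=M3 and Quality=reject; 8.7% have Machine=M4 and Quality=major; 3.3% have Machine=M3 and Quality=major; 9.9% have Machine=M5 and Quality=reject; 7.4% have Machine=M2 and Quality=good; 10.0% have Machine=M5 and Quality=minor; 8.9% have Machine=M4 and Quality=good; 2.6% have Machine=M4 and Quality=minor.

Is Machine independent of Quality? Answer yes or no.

no

P(Machine=M5) = 0.308 and P(Quality=major) = 0.252, so their product is 0.07762, but P(Machine=M5, Quality=major) = 0.029. Since these differ, Machine and Quality are not independent.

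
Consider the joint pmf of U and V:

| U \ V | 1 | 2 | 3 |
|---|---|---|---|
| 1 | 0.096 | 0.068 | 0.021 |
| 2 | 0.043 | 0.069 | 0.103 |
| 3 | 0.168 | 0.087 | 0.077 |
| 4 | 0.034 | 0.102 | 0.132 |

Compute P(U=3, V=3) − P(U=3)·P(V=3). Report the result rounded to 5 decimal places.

-0.03356

P(U=3) = 0.168 + 0.087 + 0.077 = 0.332.
P(V=3) = 0.021 + 0.103 + 0.077 + 0.132 = 0.333.
P(U=3, V=3) − P(U=3)P(V=3) = 0.077 − 0.332×0.333 = -0.03356.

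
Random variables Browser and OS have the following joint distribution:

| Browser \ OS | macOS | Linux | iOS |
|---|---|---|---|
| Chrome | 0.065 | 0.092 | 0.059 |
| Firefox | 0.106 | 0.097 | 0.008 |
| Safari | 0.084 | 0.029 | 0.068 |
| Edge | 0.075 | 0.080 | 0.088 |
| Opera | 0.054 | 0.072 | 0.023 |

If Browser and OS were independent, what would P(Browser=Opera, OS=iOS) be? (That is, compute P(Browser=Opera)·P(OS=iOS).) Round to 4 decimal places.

0.0367

P(Browser=Opera) = 0.054 + 0.072 + 0.023 = 0.149.
P(OS=iOS) = 0.059 + 0.008 + 0.068 + 0.088 + 0.023 = 0.246.
Product: 0.149 × 0.246 = 0.0367.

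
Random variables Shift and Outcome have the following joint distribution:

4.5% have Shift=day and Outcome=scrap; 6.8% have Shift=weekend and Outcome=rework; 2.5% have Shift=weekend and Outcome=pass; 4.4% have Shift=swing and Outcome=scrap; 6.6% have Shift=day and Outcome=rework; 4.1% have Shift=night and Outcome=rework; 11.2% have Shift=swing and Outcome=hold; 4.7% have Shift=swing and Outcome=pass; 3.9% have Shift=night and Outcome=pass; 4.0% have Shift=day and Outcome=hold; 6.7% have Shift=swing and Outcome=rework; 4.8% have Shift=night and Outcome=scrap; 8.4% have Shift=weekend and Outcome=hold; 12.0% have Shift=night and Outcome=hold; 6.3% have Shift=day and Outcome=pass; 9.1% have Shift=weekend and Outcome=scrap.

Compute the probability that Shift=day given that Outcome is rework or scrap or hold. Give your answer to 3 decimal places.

P(Outcome=rework) = 0.066 + 0.067 + 0.041 + 0.068 = 0.242.
P(Outcome=scrap) = 0.045 + 0.044 + 0.048 + 0.091 = 0.228.
P(Outcome=hold) = 0.040 + 0.112 + 0.120 + 0.084 = 0.356.
P(Outcome ∈ {rework, scrap, hold}) = 0.242 + 0.228 + 0.356 = 0.826; P(Shift=day, Outcome ∈ {rework, scrap, hold}) = 0.066 + 0.045 + 0.040 = 0.151.
P(Shift=day | Outcome ∈ {rework, scrap, hold}) = 0.151/0.826 = 0.183.

0.183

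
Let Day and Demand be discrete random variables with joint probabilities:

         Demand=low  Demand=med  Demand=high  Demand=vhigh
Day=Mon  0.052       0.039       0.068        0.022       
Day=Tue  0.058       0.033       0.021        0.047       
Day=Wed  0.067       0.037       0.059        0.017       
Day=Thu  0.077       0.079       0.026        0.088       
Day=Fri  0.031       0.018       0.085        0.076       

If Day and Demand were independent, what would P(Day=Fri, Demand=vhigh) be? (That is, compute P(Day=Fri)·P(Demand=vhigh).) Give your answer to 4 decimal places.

P(Day=Fri) = 0.031 + 0.018 + 0.085 + 0.076 = 0.210.
P(Demand=vhigh) = 0.022 + 0.047 + 0.017 + 0.088 + 0.076 = 0.250.
Product: 0.210 × 0.250 = 0.0525.

0.0525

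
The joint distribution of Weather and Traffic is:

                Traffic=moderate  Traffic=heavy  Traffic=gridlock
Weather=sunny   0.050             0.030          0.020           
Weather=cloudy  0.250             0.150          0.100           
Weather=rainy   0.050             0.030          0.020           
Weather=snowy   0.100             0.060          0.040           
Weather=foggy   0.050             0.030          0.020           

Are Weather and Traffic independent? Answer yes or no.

yes

Every cell satisfies P(Weather,Traffic) = P(Weather)·P(Traffic). For instance P(Weather=cloudy) = 0.500, P(Traffic=gridlock) = 0.200, and 0.500×0.200 = 0.100 matches the joint entry. So Weather and Traffic are independent.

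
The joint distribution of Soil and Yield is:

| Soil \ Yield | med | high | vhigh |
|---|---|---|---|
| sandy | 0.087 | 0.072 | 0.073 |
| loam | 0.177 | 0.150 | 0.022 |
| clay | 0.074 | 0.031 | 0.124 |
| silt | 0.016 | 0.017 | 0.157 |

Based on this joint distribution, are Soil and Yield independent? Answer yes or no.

P(Soil=loam) = 0.349 and P(Yield=vhigh) = 0.376, so their product is 0.13122, but P(Soil=loam, Yield=vhigh) = 0.022. Since these differ, Soil and Yield are not independent.

no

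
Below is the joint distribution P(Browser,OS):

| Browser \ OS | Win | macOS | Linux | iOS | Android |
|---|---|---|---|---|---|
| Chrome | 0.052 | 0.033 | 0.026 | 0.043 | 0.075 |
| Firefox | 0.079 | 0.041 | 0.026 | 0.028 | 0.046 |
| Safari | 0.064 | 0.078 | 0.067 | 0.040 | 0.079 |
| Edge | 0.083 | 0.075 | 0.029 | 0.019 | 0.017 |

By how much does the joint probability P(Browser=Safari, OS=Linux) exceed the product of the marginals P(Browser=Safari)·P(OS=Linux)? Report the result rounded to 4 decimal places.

0.0185

P(Browser=Safari) = 0.064 + 0.078 + 0.067 + 0.040 + 0.079 = 0.328.
P(OS=Linux) = 0.026 + 0.026 + 0.067 + 0.029 = 0.148.
P(Browser=Safari, OS=Linux) − P(Browser=Safari)P(OS=Linux) = 0.067 − 0.328×0.148 = 0.0185.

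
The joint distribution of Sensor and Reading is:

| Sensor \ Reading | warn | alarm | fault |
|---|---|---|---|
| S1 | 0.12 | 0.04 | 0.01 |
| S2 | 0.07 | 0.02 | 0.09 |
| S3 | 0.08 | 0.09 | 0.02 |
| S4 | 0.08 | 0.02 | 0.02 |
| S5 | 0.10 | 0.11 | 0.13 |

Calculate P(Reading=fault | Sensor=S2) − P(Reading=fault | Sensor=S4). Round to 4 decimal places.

P(Sensor=S2) = 0.07 + 0.02 + 0.09 = 0.18; P(Reading=fault | Sensor=S2) = 0.09/0.18 = 0.50000.
P(Sensor=S4) = 0.08 + 0.02 + 0.02 = 0.12; P(Reading=fault | Sensor=S4) = 0.02/0.12 = 0.16667.
Difference = 0.3333.

0.3333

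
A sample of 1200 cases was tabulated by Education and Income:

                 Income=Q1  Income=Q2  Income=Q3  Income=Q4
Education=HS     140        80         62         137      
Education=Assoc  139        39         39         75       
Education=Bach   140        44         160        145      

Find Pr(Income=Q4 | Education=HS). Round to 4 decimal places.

0.3270

Total with Education=HS: 140 + 80 + 62 + 137 = 419.
P(Income=Q4 | Education=HS) = 137/419 = 0.3270.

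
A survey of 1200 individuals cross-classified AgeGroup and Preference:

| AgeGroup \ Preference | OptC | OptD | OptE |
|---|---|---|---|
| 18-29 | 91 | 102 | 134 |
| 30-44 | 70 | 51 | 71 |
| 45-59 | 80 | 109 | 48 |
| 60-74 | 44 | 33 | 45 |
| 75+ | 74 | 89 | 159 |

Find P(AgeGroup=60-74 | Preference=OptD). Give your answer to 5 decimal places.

0.08594

Total with Preference=OptD: 102 + 51 + 109 + 33 + 89 = 384.
P(AgeGroup=60-74 | Preference=OptD) = 33/384 = 0.08594.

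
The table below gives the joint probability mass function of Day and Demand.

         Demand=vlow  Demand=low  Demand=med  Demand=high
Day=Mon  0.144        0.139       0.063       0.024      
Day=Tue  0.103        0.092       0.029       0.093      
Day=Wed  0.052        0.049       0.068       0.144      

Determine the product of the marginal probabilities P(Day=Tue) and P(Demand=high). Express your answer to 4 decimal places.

P(Day=Tue) = 0.103 + 0.092 + 0.029 + 0.093 = 0.317.
P(Demand=high) = 0.024 + 0.093 + 0.144 = 0.261.
Product: 0.317 × 0.261 = 0.0827.

0.0827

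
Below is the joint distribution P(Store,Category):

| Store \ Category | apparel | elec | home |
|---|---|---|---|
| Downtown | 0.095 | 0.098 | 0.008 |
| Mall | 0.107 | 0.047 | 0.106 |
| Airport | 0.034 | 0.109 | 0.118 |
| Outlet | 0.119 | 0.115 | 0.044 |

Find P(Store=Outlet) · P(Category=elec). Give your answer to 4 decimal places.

0.1026

P(Store=Outlet) = 0.119 + 0.115 + 0.044 = 0.278.
P(Category=elec) = 0.098 + 0.047 + 0.109 + 0.115 = 0.369.
Product: 0.278 × 0.369 = 0.1026.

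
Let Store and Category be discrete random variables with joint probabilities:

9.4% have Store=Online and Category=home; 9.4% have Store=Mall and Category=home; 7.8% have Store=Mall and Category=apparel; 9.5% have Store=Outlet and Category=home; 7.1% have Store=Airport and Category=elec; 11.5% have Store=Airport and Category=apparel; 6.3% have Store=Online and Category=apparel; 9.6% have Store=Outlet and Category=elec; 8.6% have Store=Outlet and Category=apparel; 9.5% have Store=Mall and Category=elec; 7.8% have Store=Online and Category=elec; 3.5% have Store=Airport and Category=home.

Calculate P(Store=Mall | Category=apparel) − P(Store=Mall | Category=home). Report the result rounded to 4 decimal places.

-0.0675

P(Category=apparel) = 0.078 + 0.115 + 0.086 + 0.063 = 0.342; P(Store=Mall | Category=apparel) = 0.078/0.342 = 0.22807.
P(Category=home) = 0.094 + 0.035 + 0.095 + 0.094 = 0.318; P(Store=Mall | Category=home) = 0.094/0.318 = 0.29560.
Difference = -0.0675.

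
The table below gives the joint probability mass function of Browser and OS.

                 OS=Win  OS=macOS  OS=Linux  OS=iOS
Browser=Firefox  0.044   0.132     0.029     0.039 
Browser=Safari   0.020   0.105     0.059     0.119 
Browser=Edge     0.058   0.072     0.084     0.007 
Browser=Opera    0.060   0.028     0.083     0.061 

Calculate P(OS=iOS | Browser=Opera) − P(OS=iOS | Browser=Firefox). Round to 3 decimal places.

0.103

P(Browser=Opera) = 0.060 + 0.028 + 0.083 + 0.061 = 0.232; P(OS=iOS | Browser=Opera) = 0.061/0.232 = 0.2629.
P(Browser=Firefox) = 0.044 + 0.132 + 0.029 + 0.039 = 0.244; P(OS=iOS | Browser=Firefox) = 0.039/0.244 = 0.1598.
Difference = 0.103.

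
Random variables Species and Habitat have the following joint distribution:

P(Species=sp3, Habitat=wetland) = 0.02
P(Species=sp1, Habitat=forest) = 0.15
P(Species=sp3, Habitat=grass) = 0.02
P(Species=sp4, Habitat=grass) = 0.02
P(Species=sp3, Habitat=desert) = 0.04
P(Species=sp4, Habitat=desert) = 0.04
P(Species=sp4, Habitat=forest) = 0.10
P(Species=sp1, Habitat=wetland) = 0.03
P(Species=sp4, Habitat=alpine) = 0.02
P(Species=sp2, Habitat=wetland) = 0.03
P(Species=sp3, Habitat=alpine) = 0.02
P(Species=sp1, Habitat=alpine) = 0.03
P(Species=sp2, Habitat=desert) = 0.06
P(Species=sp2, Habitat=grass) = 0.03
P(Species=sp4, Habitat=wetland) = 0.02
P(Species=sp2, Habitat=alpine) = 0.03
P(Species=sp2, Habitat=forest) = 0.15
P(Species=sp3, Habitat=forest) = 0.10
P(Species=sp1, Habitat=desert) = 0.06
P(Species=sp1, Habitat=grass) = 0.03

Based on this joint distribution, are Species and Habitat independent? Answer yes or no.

Every cell satisfies P(Species,Habitat) = P(Species)·P(Habitat). For instance P(Species=sp2) = 0.30, P(Habitat=desert) = 0.20, and 0.30×0.20 = 0.06 matches the joint entry. So Species and Habitat are independent.

yes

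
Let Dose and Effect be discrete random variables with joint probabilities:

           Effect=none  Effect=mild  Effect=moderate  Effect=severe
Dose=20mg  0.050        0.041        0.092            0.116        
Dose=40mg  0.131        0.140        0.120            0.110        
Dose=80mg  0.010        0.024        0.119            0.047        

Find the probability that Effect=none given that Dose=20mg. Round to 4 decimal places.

P(Dose=20mg) = 0.050 + 0.041 + 0.092 + 0.116 = 0.299.
P(Effect=none | Dose=20mg) = 0.050/0.299 = 0.1672.

0.1672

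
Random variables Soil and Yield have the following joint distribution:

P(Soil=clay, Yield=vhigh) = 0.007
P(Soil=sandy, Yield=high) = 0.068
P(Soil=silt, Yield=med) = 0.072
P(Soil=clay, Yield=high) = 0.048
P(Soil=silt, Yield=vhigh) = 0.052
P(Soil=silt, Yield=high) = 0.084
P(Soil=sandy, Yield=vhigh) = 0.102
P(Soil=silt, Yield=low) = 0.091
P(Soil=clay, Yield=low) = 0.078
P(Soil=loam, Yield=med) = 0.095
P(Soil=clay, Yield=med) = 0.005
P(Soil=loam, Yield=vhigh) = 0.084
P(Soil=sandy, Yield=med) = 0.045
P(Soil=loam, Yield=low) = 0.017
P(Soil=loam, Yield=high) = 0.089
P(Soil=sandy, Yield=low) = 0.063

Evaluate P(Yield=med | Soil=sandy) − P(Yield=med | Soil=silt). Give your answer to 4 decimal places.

P(Soil=sandy) = 0.063 + 0.045 + 0.068 + 0.102 = 0.278; P(Yield=med | Soil=sandy) = 0.045/0.278 = 0.16187.
P(Soil=silt) = 0.091 + 0.072 + 0.084 + 0.052 = 0.299; P(Yield=med | Soil=silt) = 0.072/0.299 = 0.24080.
Difference = -0.0789.

-0.0789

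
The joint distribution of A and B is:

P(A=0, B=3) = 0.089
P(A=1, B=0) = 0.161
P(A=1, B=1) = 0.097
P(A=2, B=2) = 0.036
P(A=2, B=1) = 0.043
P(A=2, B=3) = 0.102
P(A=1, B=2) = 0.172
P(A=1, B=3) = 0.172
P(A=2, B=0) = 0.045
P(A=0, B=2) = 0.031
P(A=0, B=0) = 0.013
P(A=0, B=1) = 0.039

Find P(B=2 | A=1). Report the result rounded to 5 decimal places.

0.28571

P(A=1) = 0.161 + 0.097 + 0.172 + 0.172 = 0.602.
P(B=2 | A=1) = 0.172/0.602 = 0.28571.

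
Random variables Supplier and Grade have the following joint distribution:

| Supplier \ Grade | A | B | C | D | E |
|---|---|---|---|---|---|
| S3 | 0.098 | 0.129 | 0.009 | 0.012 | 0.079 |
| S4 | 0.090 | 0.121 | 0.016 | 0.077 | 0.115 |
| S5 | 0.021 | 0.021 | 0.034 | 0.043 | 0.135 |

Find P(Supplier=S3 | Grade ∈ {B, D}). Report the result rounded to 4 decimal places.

0.3499

P(Grade=B) = 0.129 + 0.121 + 0.021 = 0.271.
P(Grade=D) = 0.012 + 0.077 + 0.043 = 0.132.
P(Grade ∈ {B, D}) = 0.271 + 0.132 = 0.403; P(Supplier=S3, Grade ∈ {B, D}) = 0.129 + 0.012 = 0.141.
P(Supplier=S3 | Grade ∈ {B, D}) = 0.141/0.403 = 0.3499.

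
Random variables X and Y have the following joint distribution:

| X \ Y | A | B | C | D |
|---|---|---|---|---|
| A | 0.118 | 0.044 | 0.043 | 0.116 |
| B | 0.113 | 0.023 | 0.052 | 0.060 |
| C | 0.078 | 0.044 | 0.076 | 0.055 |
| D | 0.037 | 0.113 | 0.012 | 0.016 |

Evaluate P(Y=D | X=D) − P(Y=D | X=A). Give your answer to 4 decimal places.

P(X=D) = 0.037 + 0.113 + 0.012 + 0.016 = 0.178; P(Y=D | X=D) = 0.016/0.178 = 0.08989.
P(X=A) = 0.118 + 0.044 + 0.043 + 0.116 = 0.321; P(Y=D | X=A) = 0.116/0.321 = 0.36137.
Difference = -0.2715.

-0.2715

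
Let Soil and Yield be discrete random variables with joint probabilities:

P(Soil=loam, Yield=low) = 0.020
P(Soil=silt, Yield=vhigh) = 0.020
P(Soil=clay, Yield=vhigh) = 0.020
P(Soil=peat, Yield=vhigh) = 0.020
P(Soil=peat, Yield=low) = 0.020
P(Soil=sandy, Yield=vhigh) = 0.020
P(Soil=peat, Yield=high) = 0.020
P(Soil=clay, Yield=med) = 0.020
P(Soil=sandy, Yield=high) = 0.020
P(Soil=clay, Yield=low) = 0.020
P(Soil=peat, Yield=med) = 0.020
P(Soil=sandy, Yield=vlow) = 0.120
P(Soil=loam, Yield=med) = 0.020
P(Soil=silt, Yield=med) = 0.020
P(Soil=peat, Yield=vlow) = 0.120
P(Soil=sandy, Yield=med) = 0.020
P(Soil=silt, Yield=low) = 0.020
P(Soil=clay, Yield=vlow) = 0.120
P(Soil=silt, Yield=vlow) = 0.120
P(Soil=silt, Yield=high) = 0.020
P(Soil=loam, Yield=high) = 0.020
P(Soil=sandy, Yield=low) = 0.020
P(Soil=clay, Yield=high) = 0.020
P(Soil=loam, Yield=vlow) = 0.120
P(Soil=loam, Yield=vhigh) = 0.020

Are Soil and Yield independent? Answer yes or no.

yes

Every cell satisfies P(Soil,Yield) = P(Soil)·P(Yield). For instance P(Soil=silt) = 0.200, P(Yield=med) = 0.100, and 0.200×0.100 = 0.020 matches the joint entry. So Soil and Yield are independent.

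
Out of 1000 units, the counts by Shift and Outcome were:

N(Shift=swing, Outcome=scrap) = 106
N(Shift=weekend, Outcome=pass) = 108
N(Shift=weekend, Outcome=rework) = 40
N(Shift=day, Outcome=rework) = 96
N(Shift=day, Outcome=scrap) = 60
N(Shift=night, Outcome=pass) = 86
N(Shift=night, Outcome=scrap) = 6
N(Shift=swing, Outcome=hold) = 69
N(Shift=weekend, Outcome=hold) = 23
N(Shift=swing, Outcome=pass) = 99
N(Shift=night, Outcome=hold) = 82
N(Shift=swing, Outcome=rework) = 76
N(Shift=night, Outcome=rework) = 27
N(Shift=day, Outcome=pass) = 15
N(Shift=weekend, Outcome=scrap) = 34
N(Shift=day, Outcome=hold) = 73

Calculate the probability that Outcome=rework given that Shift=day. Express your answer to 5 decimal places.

0.39344

Total with Shift=day: 15 + 96 + 60 + 73 = 244.
P(Outcome=rework | Shift=day) = 96/244 = 0.39344.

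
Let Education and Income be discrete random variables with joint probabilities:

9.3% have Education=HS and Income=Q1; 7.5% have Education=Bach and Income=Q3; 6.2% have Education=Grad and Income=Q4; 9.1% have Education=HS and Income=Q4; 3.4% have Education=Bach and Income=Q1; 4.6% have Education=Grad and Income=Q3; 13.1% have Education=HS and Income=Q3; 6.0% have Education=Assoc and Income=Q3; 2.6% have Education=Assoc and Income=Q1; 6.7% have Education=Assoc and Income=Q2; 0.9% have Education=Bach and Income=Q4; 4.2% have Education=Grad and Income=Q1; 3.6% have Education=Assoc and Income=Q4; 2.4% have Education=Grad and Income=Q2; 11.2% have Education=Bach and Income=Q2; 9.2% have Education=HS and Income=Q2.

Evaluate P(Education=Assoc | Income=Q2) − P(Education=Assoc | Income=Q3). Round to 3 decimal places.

0.035

P(Income=Q2) = 0.092 + 0.067 + 0.112 + 0.024 = 0.295; P(Education=Assoc | Income=Q2) = 0.067/0.295 = 0.2271.
P(Income=Q3) = 0.131 + 0.060 + 0.075 + 0.046 = 0.312; P(Education=Assoc | Income=Q3) = 0.060/0.312 = 0.1923.
Difference = 0.035.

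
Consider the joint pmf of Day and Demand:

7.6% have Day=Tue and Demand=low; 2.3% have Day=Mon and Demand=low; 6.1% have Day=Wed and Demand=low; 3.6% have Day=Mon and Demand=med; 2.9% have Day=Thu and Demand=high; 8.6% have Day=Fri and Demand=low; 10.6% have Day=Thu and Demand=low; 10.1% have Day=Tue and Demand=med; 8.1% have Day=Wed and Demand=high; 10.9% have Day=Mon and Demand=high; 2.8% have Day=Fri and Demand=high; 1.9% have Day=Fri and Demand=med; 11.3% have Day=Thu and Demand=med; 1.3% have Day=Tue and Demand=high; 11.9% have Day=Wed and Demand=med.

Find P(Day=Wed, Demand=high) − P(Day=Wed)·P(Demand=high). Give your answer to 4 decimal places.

0.0131

P(Day=Wed) = 0.061 + 0.119 + 0.081 = 0.261.
P(Demand=high) = 0.109 + 0.013 + 0.081 + 0.029 + 0.028 = 0.260.
P(Day=Wed, Demand=high) − P(Day=Wed)P(Demand=high) = 0.081 − 0.261×0.260 = 0.0131.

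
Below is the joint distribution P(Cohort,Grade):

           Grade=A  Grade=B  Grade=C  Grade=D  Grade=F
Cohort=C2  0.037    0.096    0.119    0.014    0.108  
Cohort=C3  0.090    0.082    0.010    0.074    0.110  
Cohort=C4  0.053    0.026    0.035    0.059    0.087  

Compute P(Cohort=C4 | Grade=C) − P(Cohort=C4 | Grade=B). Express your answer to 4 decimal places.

P(Grade=C) = 0.119 + 0.010 + 0.035 = 0.164; P(Cohort=C4 | Grade=C) = 0.035/0.164 = 0.21341.
P(Grade=B) = 0.096 + 0.082 + 0.026 = 0.204; P(Cohort=C4 | Grade=B) = 0.026/0.204 = 0.12745.
Difference = 0.0860.

0.0860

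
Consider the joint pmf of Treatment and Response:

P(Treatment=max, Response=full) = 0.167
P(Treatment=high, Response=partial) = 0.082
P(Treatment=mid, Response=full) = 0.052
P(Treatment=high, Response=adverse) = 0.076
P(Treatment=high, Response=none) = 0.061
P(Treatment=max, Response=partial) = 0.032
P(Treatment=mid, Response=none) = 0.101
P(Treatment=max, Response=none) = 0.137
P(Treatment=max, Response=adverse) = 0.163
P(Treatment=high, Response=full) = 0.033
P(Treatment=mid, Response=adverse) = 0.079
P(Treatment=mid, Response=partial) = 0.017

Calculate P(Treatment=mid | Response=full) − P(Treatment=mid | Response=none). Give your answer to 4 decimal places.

-0.1314

P(Response=full) = 0.052 + 0.033 + 0.167 = 0.252; P(Treatment=mid | Response=full) = 0.052/0.252 = 0.20635.
P(Response=none) = 0.101 + 0.061 + 0.137 = 0.299; P(Treatment=mid | Response=none) = 0.101/0.299 = 0.33779.
Difference = -0.1314.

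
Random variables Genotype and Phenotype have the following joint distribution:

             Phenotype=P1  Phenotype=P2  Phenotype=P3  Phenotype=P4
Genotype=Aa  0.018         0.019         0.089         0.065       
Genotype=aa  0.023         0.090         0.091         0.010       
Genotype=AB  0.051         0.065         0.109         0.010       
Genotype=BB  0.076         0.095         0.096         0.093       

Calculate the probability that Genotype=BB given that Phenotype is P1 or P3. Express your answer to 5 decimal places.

0.31103

P(Phenotype=P1) = 0.018 + 0.023 + 0.051 + 0.076 = 0.168.
P(Phenotype=P3) = 0.089 + 0.091 + 0.109 + 0.096 = 0.385.
P(Phenotype ∈ {P1, P3}) = 0.168 + 0.385 = 0.553; P(Genotype=BB, Phenotype ∈ {P1, P3}) = 0.076 + 0.096 = 0.172.
P(Genotype=BB | Phenotype ∈ {P1, P3}) = 0.172/0.553 = 0.31103.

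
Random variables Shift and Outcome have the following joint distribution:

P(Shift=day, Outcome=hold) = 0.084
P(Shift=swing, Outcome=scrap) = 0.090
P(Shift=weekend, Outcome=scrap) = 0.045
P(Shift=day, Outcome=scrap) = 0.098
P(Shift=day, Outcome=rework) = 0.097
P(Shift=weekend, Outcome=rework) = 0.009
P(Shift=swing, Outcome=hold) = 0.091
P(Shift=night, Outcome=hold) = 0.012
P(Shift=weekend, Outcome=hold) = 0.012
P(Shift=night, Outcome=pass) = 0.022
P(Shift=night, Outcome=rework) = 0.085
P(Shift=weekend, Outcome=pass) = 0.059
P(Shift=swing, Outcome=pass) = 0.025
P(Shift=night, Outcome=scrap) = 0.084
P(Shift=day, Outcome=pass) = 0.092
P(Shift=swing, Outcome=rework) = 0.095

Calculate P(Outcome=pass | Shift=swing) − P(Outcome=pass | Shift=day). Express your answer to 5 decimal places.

-0.16492

P(Shift=swing) = 0.025 + 0.095 + 0.090 + 0.091 = 0.301; P(Outcome=pass | Shift=swing) = 0.025/0.301 = 0.083056.
P(Shift=day) = 0.092 + 0.097 + 0.098 + 0.084 = 0.371; P(Outcome=pass | Shift=day) = 0.092/0.371 = 0.247978.
Difference = -0.16492.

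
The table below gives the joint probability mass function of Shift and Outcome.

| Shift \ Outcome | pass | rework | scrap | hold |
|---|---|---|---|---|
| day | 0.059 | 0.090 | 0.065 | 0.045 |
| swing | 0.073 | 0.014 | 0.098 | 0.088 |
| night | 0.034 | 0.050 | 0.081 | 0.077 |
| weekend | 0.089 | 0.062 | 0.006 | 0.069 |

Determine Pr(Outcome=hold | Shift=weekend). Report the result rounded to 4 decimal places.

P(Shift=weekend) = 0.089 + 0.062 + 0.006 + 0.069 = 0.226.
P(Outcome=hold | Shift=weekend) = 0.069/0.226 = 0.3053.

0.3053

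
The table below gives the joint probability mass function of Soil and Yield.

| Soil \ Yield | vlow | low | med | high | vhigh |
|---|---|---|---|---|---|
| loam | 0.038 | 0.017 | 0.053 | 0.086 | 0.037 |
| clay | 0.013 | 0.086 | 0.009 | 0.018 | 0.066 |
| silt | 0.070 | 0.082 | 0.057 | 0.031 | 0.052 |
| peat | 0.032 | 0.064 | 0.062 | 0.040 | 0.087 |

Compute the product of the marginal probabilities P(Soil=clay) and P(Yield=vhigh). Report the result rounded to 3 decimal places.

P(Soil=clay) = 0.013 + 0.086 + 0.009 + 0.018 + 0.066 = 0.192.
P(Yield=vhigh) = 0.037 + 0.066 + 0.052 + 0.087 = 0.242.
Product: 0.192 × 0.242 = 0.046.

0.046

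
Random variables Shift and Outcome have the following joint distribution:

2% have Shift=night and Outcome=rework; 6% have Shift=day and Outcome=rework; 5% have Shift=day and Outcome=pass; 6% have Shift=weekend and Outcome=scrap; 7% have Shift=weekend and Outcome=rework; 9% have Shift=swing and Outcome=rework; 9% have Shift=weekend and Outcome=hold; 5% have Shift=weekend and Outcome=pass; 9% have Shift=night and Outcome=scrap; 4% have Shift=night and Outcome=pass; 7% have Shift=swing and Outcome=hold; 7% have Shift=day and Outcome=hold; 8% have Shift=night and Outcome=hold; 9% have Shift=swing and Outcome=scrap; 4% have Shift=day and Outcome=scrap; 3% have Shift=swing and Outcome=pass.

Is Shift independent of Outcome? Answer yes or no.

no

P(Shift=night) = 0.23 and P(Outcome=rework) = 0.24, so their product is 0.0552, but P(Shift=night, Outcome=rework) = 0.02. Since these differ, Shift and Outcome are not independent.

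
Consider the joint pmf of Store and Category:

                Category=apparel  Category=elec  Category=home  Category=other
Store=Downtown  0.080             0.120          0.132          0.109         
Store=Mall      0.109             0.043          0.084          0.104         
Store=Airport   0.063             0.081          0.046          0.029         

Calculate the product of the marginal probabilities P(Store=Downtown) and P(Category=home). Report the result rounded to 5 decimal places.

0.11554

P(Store=Downtown) = 0.080 + 0.120 + 0.132 + 0.109 = 0.441.
P(Category=home) = 0.132 + 0.084 + 0.046 = 0.262.
Product: 0.441 × 0.262 = 0.11554.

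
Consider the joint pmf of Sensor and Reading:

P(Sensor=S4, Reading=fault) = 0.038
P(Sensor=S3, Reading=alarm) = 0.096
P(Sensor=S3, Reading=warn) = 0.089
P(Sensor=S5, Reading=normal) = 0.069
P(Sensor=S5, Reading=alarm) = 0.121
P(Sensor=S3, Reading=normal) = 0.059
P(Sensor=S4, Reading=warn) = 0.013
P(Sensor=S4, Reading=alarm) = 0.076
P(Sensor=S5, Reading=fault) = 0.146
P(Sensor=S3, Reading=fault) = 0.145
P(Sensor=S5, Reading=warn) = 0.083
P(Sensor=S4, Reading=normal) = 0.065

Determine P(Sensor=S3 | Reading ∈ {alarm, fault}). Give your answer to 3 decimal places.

0.387

P(Reading=alarm) = 0.096 + 0.076 + 0.121 = 0.293.
P(Reading=fault) = 0.145 + 0.038 + 0.146 = 0.329.
P(Reading ∈ {alarm, fault}) = 0.293 + 0.329 = 0.622; P(Sensor=S3, Reading ∈ {alarm, fault}) = 0.096 + 0.145 = 0.241.
P(Sensor=S3 | Reading ∈ {alarm, fault}) = 0.241/0.622 = 0.387.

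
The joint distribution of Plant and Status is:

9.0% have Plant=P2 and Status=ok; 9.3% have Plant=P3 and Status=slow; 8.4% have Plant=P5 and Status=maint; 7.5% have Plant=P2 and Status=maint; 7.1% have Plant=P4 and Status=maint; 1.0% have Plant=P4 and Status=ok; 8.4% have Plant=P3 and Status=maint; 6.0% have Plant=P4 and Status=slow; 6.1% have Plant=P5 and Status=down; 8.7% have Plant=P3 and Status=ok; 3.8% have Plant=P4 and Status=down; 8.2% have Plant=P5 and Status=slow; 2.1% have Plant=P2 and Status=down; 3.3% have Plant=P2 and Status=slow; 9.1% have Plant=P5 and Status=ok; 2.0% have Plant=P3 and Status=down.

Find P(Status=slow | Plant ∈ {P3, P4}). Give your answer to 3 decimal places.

0.330

P(Plant=P3) = 0.087 + 0.093 + 0.020 + 0.084 = 0.284.
P(Plant=P4) = 0.010 + 0.060 + 0.038 + 0.071 = 0.179.
P(Plant ∈ {P3, P4}) = 0.284 + 0.179 = 0.463; P(Status=slow, Plant ∈ {P3, P4}) = 0.093 + 0.060 = 0.153.
P(Status=slow | Plant ∈ {P3, P4}) = 0.153/0.463 = 0.330.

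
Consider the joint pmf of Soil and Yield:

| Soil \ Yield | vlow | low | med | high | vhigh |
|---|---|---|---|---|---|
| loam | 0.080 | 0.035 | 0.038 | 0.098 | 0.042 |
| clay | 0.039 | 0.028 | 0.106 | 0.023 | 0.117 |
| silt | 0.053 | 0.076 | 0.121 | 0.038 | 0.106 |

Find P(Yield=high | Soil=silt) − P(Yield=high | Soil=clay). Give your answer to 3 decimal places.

0.023

P(Soil=silt) = 0.053 + 0.076 + 0.121 + 0.038 + 0.106 = 0.394; P(Yield=high | Soil=silt) = 0.038/0.394 = 0.0964.
P(Soil=clay) = 0.039 + 0.028 + 0.106 + 0.023 + 0.117 = 0.313; P(Yield=high | Soil=clay) = 0.023/0.313 = 0.0735.
Difference = 0.023.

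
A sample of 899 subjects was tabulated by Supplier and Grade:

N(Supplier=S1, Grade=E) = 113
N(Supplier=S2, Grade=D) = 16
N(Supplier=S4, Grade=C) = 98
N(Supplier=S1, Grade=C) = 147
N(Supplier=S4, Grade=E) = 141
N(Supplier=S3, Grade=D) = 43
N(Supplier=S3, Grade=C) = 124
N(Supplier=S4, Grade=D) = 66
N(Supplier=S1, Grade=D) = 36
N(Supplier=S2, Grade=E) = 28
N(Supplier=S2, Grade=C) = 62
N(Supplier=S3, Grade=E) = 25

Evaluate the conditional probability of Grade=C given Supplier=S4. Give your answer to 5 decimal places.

0.32131

Total with Supplier=S4: 98 + 66 + 141 = 305.
P(Grade=C | Supplier=S4) = 98/305 = 0.32131.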